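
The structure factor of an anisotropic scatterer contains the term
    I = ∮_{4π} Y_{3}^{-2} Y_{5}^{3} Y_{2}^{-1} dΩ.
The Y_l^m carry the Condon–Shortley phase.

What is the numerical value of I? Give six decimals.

-0.253584

Checks pass: Σm=0; 10 even; l₃=2∈[2,8].
(2·3+1)(2·5+1)(2·2+1) = 385
Δ: 6! 0! 4! / 11! → 1/2310
sum: t=3:−1/144 = -1/144
3j²(3 5 2; 0 0 0) = Δ·Π!·Σ² = 10/231  (sign -1)
sum: t=5:−1/720 = -1/720
3j²(3 5 2; -2 3 -1) = Δ·Π!·Σ² = 8/165  (sign +1)
combine: 4πI² = 385·10/231·8/165 = 80/99
take √, sign -1: I = -0.25358436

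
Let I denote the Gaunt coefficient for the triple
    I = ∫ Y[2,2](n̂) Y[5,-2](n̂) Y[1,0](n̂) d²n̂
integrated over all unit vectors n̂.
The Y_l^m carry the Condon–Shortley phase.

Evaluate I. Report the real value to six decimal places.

triangle: need 3≤l₃≤7, have 1; I=0

0.000000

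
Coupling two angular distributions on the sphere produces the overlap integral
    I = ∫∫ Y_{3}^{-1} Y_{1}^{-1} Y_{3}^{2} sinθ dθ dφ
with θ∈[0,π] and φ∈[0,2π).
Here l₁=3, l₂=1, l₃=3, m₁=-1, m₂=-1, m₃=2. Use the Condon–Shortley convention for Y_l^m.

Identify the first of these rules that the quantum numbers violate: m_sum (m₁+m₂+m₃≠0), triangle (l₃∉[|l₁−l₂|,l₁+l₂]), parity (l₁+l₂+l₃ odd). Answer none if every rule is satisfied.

parity

azimuthal sum: -1 − 1 + 2 = 0  ✓
2 ≤ 3 ≤ 4 (triangle on l)  ✓
L = 3 + 1 + 3 = 7 (odd)  ✗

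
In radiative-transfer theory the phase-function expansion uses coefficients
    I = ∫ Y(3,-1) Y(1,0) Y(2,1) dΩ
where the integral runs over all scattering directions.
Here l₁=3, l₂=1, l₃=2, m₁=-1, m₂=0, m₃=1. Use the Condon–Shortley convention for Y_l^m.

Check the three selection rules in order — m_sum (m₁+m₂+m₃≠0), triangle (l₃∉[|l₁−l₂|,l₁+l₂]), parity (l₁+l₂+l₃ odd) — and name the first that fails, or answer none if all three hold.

Σmᵢ = 0  ✓
l₃∈[|l₁−l₂|,l₁+l₂]=[2,4], have l₃=2  ✓
Σlᵢ = 6 ⇒ even  ✓

none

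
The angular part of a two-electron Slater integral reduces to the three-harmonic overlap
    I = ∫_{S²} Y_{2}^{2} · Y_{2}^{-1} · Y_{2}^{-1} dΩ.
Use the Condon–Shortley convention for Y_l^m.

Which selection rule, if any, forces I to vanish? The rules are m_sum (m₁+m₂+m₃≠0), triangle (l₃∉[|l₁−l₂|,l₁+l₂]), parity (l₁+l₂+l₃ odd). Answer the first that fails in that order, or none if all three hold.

none

azimuthal sum: 2 − 1 − 1 = 0  ✓
0 ≤ 2 ≤ 4 (triangle on l)  ✓
L = 2 + 2 + 2 = 6 (even)  ✓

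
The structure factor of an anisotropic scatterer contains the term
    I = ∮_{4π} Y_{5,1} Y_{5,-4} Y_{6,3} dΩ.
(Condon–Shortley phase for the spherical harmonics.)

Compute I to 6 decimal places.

-0.020582

m-sum 0 ✓  L=16 even ✓  0≤6≤10 ✓
Π(2lᵢ+1) = 11×11×13 = 1573
triangle coeff Δ(5,5,6) = 1/28588560
Σ_t [0,4]: t=0:+1/345600 t=1:−1/13824 t=2:+1/5184 t=3:−1/13824 t=4:+1/345600 = 7/129600
(3j)²=80/7293 [(5 5 6; 0 0 0)], sign=+1
Σ_t [0,1]: t=0:+1/138240 t=1:−1/155520 = 1/1244160
(3j)²=3/9724 [(5 5 6; 1 -4 3)], sign=-1
⇒ 4πI² = 20/3757
I = (-1)√(20/3757/(4π)) = -0.02058209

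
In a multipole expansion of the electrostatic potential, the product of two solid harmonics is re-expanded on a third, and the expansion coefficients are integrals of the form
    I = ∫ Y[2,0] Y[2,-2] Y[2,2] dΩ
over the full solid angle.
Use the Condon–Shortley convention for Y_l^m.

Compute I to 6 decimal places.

-0.180224

Rules hold: Σm=0, L=6 even, 0≤2≤4.
N = 5·5·5 = 125
Δ = 2!·2!·2!/7! = 1/630
Racah Σ t=0..2: t=0:+1/8 t=1:−1/1 t=2:+1/8 = -3/4
⇒ 3j(2 2 2; 0 0 0)² = 2/35, sgn -1
Racah Σ t=0..0: t=0:+1/8 = 1/8
⇒ 3j(2 2 2; 0 -2 2)² = 2/35, sgn +1
4πI² = N·(3j₀)²·(3jₘ)² = 20/49
I = -1·√(0.408163/4π) = -0.18022375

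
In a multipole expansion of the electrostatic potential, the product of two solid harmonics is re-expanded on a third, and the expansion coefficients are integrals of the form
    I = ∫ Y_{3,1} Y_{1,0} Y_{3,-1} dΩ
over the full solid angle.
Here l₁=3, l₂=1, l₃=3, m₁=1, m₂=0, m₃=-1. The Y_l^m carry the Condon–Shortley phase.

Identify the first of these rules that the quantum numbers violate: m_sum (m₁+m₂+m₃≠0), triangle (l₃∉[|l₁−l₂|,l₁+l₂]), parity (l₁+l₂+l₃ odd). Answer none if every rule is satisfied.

parity

m₁+m₂+m₃ = 1 + 0 − 1 = 0  ✓
triangle: |3−1|=2 ≤ l₃=3 ≤ 3+1=4  ✓
parity: l₁+l₂+l₃ = 7 is odd  ✗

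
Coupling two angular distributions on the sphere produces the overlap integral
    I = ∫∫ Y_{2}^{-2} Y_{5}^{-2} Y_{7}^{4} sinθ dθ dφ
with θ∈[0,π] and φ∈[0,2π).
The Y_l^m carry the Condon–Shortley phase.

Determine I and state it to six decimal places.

0.205860

m-sum 0 ✓  L=14 even ✓  3≤7≤7 ✓
Π(2lᵢ+1) = 5×11×15 = 825
triangle coeff Δ(2,5,7) = 1/15015
Σ_t [0,0]: t=0:+1/57600 = 1/57600
(3j)²=21/715 [(2 5 7; 0 0 0)], sign=-1
Σ_t [0,0]: t=0:+1/725760 = 1/725760
(3j)²=2/91 [(2 5 7; -2 -2 4)], sign=-1
⇒ 4πI² = 90/169
I = (+1)√(90/169/(4π)) = 0.20586047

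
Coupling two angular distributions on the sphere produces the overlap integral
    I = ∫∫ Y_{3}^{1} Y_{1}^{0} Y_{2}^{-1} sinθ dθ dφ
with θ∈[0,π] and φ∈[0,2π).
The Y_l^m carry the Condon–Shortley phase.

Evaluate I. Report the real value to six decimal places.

m-sum 0 ✓  L=6 even ✓  2≤2≤4 ✓
Π(2lᵢ+1) = 7×3×5 = 105
triangle coeff Δ(3,1,2) = 1/105
Σ_t [1,1]: t=1:−1/4 = -1/4
(3j)²=3/35 [(3 1 2; 0 0 0)], sign=-1
Σ_t [1,1]: t=1:−1/6 = -1/6
(3j)²=8/105 [(3 1 2; 1 0 -1)], sign=+1
⇒ 4πI² = 24/35
I = (-1)√(24/35/(4π)) = -0.23359668

-0.233597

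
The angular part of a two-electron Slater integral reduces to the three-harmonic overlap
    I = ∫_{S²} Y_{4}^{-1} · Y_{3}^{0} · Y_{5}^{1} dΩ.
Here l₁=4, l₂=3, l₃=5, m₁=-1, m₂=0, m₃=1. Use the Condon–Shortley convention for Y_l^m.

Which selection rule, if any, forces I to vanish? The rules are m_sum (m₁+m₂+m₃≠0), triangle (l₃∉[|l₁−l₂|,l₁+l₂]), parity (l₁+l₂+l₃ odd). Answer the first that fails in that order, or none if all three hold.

none

m₁+m₂+m₃ = -1 + 0 + 1 = 0  ✓
triangle: |4−3|=1 ≤ l₃=5 ≤ 4+3=7  ✓
parity: l₁+l₂+l₃ = 12 is even  ✓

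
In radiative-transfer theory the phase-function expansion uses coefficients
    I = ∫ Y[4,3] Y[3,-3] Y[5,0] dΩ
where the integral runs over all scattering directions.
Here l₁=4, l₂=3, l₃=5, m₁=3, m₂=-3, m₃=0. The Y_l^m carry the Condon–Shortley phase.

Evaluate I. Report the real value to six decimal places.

Checks pass: Σm=0; 12 even; l₃=5∈[1,7].
(2·4+1)(2·3+1)(2·5+1) = 693
Δ: 2! 6! 4! / 13! → 1/180180
sum: t=0:+1/576 t=1:−1/144 t=2:+1/576 = -1/288
3j²(4 3 5; 0 0 0) = Δ·Π!·Σ² = 20/1001  (sign +1)
sum: t=0:+1/5760 = 1/5760
3j²(4 3 5; 3 -3 0) = Δ·Π!·Σ² = 5/572  (sign -1)
combine: 4πI² = 693·20/1001·5/572 = 225/1859
take √, sign -1: I = -0.09814013

-0.098140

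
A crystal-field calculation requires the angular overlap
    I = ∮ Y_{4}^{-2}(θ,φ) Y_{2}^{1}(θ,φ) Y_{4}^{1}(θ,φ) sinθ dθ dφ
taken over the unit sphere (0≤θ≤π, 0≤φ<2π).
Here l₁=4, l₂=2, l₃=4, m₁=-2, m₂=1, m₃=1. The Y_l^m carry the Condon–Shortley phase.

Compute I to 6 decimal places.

0.127700

m-sum 0 ✓  L=10 even ✓  2≤4≤6 ✓
Π(2lᵢ+1) = 9×5×9 = 405
triangle coeff Δ(4,2,4) = 1/13860
Σ_t [0,2]: t=0:+1/192 t=1:−1/36 t=2:+1/192 = -5/288
(3j)²=20/693 [(4 2 4; 0 0 0)], sign=-1
Σ_t [1,2]: t=1:−1/240 t=2:+1/96 = 1/160
(3j)²=27/1540 [(4 2 4; -2 1 1)], sign=-1
⇒ 4πI² = 1215/5929
I = (+1)√(1215/5929/(4π)) = 0.12770047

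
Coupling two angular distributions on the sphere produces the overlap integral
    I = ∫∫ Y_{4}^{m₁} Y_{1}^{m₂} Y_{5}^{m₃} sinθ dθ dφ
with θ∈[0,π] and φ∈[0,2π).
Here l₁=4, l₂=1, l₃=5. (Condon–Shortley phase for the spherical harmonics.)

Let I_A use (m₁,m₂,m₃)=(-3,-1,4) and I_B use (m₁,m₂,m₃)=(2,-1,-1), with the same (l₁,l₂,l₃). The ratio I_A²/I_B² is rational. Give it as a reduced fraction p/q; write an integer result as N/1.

6/1

Shared (l₁,l₂,l₃)=(4,1,5): N and (l;000)² cancel in I_A²/I_B².
A: Δ = 0!·8!·2!/11! = 1/495; Racah Σ t=0..0: t=0:+1/10080 = 1/10080; ⇒ 3j(4 1 5; -3 -1 4)² = 4/55, sgn -1
B: Δ = 0!·8!·2!/11! = 1/495; Racah Σ t=0..0: t=0:+1/2880 = 1/2880; ⇒ 3j(4 1 5; 2 -1 -1)² = 2/165, sgn +1
I_A²/I_B² = (4/55)/(2/165) = 6/1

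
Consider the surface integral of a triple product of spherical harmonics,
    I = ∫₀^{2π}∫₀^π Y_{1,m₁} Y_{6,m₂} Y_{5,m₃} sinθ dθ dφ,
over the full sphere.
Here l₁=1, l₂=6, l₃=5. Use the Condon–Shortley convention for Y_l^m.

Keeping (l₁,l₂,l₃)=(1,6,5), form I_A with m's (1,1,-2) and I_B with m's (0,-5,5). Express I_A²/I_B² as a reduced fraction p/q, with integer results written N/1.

Same 1,6,5: normalisation and zero-m 3j drop out of the ratio.
A: Δ: 2! 0! 10! / 13! → 1/858; sum: t=0:+1/60480 = 1/60480; 3j²(1 6 5; 1 1 -2) = Δ·Π!·Σ² = 5/429  (sign -1)
B: Δ: 2! 0! 10! / 13! → 1/858; sum: t=1:−1/3628800 = -1/3628800; 3j²(1 6 5; 0 -5 5) = Δ·Π!·Σ² = 1/78  (sign -1)
I_A²/I_B² = (5/429)/(1/78) = 10/11

10/11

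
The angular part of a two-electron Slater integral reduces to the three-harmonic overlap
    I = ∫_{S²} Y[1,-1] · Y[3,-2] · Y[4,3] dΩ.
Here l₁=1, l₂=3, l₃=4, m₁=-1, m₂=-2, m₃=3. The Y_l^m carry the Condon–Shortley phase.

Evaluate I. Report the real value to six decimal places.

Checks pass: Σm=0; 8 even; l₃=4∈[2,4].
(2·1+1)(2·3+1)(2·4+1) = 189
Δ: 0! 2! 6! / 9! → 1/252
sum: t=0:+1/36 = 1/36
3j²(1 3 4; 0 0 0) = Δ·Π!·Σ² = 4/63  (sign +1)
sum: t=0:+1/240 = 1/240
3j²(1 3 4; -1 -2 3) = Δ·Π!·Σ² = 1/12  (sign -1)
combine: 4πI² = 189·4/63·1/12 = 1/1
take √, sign -1: I = -0.28209479

-0.282095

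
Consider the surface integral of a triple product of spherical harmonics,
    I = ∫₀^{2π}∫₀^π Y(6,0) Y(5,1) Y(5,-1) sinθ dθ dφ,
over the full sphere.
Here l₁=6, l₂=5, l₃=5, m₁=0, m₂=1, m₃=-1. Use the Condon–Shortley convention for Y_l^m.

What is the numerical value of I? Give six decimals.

-0.036818

Rules hold: Σm=0, L=16 even, 1≤5≤11.
N = 13·11·11 = 1573
Δ = 6!·6!·4!/17! = 1/28588560
Racah Σ t=1..5: t=1:−1/345600 t=2:+1/13824 t=3:−1/5184 t=4:+1/13824 t=5:−1/345600 = -7/129600
⇒ 3j(6 5 5; 0 0 0)² = 80/7293, sgn +1
Racah Σ t=2..6: t=2:+1/55296 t=3:−1/7776 t=4:+1/9216 t=5:−1/86400 t=6:+1/12441600 = -7/518400
⇒ 3j(6 5 5; 0 1 -1)² = 12/12155, sgn -1
4πI² = N·(3j₀)²·(3jₘ)² = 64/3757
I = -1·√(0.0170349/4π) = -0.03681836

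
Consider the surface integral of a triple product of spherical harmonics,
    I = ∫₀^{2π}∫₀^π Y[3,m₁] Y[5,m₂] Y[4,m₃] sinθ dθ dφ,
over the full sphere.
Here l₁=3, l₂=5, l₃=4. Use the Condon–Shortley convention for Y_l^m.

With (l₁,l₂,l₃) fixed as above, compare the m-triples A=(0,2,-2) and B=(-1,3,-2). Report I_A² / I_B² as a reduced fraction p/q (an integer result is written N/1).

2/81

l's match ⇒ only the (l;m) 3-j factors differ between A and B.
A: triangle coeff Δ(3,5,4) = 1/180180; Σ_t [1,3]: t=1:−1/8640 t=2:+1/480 t=3:−1/576 = 1/4320; (3j)²=1/2145 [(3 5 4; 0 2 -2)], sign=+1
B: triangle coeff Δ(3,5,4) = 1/180180; Σ_t [2,4]: t=2:+1/5760 t=3:−1/720 t=4:+1/2304 = -1/1280; (3j)²=27/1430 [(3 5 4; -1 3 -2)], sign=-1
I_A²/I_B² = (1/2145)/(27/1430) = 2/81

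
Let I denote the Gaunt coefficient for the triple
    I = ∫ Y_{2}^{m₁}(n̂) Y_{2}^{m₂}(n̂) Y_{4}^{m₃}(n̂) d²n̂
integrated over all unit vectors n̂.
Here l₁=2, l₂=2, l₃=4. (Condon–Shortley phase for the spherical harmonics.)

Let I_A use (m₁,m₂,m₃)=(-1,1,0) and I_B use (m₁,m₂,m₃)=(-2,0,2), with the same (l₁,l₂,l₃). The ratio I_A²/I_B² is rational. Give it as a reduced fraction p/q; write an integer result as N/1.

16/15

Shared (l₁,l₂,l₃)=(2,2,4): N and (l;000)² cancel in I_A²/I_B².
A: Δ = 0!·4!·4!/9! = 1/630; Racah Σ t=0..0: t=0:+1/36 = 1/36; ⇒ 3j(2 2 4; -1 1 0)² = 8/315, sgn +1
B: Δ = 0!·4!·4!/9! = 1/630; Racah Σ t=0..0: t=0:+1/96 = 1/96; ⇒ 3j(2 2 4; -2 0 2)² = 1/42, sgn +1
I_A²/I_B² = (8/315)/(1/42) = 16/15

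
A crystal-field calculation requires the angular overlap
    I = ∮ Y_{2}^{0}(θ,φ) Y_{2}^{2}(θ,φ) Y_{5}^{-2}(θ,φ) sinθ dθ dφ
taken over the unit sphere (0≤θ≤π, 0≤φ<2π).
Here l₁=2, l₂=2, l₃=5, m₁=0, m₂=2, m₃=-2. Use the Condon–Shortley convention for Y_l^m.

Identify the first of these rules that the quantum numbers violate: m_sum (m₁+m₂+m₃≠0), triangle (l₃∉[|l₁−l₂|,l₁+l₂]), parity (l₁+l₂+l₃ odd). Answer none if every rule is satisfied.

triangle

Σmᵢ = 0  ✓
l₃∈[|l₁−l₂|,l₁+l₂]=[0,4], have l₃=5  ✗
Σlᵢ = 9 ⇒ odd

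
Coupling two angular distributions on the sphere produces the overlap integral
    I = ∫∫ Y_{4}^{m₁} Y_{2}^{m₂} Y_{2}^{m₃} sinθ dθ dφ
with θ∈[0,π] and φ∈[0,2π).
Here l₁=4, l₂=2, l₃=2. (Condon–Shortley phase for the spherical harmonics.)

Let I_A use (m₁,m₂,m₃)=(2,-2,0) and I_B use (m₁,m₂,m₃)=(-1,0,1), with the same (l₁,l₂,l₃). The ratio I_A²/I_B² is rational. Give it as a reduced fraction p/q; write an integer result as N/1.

Shared (l₁,l₂,l₃)=(4,2,2): N and (l;000)² cancel in I_A²/I_B².
A: Δ = 4!·4!·0!/9! = 1/630; Racah Σ t=0..0: t=0:+1/96 = 1/96; ⇒ 3j(4 2 2; 2 -2 0)² = 1/42, sgn +1
B: Δ = 4!·4!·0!/9! = 1/630; Racah Σ t=2..2: t=2:+1/24 = 1/24; ⇒ 3j(4 2 2; -1 0 1)² = 1/21, sgn -1
I_A²/I_B² = (1/42)/(1/21) = 1/2

1/2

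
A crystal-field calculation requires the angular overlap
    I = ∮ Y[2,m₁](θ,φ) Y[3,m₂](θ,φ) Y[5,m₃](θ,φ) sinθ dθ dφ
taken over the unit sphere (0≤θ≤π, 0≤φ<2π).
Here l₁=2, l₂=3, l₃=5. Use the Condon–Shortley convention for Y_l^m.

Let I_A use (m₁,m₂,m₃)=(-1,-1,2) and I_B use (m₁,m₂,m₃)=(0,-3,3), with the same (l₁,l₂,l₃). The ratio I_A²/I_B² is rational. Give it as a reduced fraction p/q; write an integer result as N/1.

15/4

Same 2,3,5: normalisation and zero-m 3j drop out of the ratio.
A: Δ: 0! 4! 6! / 11! → 1/2310; sum: t=0:+1/288 = 1/288; 3j²(2 3 5; -1 -1 2) = Δ·Π!·Σ² = 1/22  (sign -1)
B: Δ: 0! 4! 6! / 11! → 1/2310; sum: t=0:+1/2880 = 1/2880; 3j²(2 3 5; 0 -3 3) = Δ·Π!·Σ² = 2/165  (sign +1)
I_A²/I_B² = (1/22)/(2/165) = 15/4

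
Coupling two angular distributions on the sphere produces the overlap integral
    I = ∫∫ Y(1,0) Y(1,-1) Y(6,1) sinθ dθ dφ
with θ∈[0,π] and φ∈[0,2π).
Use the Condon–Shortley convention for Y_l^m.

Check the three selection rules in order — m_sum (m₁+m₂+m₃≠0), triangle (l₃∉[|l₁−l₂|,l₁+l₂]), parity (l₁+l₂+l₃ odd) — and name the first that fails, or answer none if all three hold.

triangle

m₁+m₂+m₃ = 0 − 1 + 1 = 0  ✓
triangle: |1−1|=0 ≤ l₃=6 ≤ 1+1=2  ✗
parity: l₁+l₂+l₃ = 8 is even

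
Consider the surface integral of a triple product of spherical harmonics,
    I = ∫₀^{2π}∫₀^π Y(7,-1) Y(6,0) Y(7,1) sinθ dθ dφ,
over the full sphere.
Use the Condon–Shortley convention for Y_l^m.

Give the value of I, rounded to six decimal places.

Checks pass: Σm=0; 20 even; l₃=7∈[1,13].
(2·7+1)(2·6+1)(2·7+1) = 2925
Δ: 6! 8! 6! / 21! → 1/2444321880
sum: t=0:+1/2612736000 t=1:−1/20736000 t=2:+1/1658880 t=3:−1/746496 t=4:+1/1658880 t=5:−1/20736000 t=6:+1/2612736000 = -1/4354560
3j²(7 6 7; 0 0 0) = Δ·Π!·Σ² = 1000/138567  (sign +1)
sum: t=0:+1/20901888000 t=1:−1/72576000 t=2:+1/3317760 t=3:−1/933120 t=4:+1/1327104 t=5:−1/10368000 t=6:+1/746496000 = -1/7962624
3j²(7 6 7; -1 0 1) = Δ·Π!·Σ² = 3125/1108536  (sign -1)
combine: 4πI² = 2925·1000/138567·3125/1108536 = 9765625/164109517
take √, sign -1: I = -0.06881422

-0.068814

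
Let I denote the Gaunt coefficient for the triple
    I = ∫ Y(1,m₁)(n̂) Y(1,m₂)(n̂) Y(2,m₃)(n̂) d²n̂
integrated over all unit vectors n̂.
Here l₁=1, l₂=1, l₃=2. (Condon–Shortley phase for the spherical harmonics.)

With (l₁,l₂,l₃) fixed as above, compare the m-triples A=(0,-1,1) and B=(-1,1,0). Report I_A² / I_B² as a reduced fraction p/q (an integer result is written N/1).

3/1

Same 1,1,2: normalisation and zero-m 3j drop out of the ratio.
A: Δ: 0! 2! 2! / 5! → 1/30; sum: t=0:+1/2 = 1/2; 3j²(1 1 2; 0 -1 1) = Δ·Π!·Σ² = 1/10  (sign -1)
B: Δ: 0! 2! 2! / 5! → 1/30; sum: t=0:+1/4 = 1/4; 3j²(1 1 2; -1 1 0) = Δ·Π!·Σ² = 1/30  (sign +1)
I_A²/I_B² = (1/10)/(1/30) = 3/1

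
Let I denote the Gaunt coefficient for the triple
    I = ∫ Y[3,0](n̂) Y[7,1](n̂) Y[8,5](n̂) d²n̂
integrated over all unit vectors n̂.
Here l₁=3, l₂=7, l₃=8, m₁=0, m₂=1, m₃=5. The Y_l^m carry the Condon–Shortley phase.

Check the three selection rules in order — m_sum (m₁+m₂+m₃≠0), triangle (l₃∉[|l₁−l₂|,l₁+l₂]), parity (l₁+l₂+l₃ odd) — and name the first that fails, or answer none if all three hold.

m_sum

azimuthal sum: 0 + 1 + 5 = 6  ✗
4 ≤ 8 ≤ 10 (triangle on l)
L = 3 + 7 + 8 = 18 (even)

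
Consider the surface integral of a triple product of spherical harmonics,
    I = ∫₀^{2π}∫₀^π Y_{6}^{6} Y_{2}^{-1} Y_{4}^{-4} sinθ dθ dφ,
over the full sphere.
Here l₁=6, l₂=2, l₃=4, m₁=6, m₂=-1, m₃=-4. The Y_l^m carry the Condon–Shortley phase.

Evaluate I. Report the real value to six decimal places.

m-sum = 6 − 1 − 4 = 1 ≠ 0 ⇒ I = 0

0.000000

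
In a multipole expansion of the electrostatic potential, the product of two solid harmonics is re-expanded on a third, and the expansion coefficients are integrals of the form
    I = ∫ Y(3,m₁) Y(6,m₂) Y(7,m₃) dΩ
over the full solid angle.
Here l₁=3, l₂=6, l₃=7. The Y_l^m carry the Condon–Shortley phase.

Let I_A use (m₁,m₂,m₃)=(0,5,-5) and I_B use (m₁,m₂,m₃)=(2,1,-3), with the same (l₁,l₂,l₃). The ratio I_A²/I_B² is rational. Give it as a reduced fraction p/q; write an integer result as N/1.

Shared (l₁,l₂,l₃)=(3,6,7): N and (l;000)² cancel in I_A²/I_B².
A: Δ = 2!·4!·10!/17! = 1/2042040; Racah Σ t=1..2: t=1:−1/14515200 t=2:+1/4354560 = 1/6220800; ⇒ 3j(3 6 7; 0 5 -5)² = 77/4420, sgn +1
B: Δ = 2!·4!·10!/17! = 1/2042040; Racah Σ t=0..1: t=0:+1/362880 t=1:−1/414720 = 1/2903040; ⇒ 3j(3 6 7; 2 1 -3)² = 25/68068, sgn +1
I_A²/I_B² = (77/4420)/(25/68068) = 5929/125

5929/125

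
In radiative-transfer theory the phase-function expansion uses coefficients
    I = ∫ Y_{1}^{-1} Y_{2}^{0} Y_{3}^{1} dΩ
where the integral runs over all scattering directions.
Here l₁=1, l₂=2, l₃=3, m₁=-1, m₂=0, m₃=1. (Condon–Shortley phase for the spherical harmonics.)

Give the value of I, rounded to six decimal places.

-0.202301

Rules hold: Σm=0, L=6 even, 1≤3≤3.
N = 3·5·7 = 105
Δ = 0!·2!·4!/7! = 1/105
Racah Σ t=0..0: t=0:+1/4 = 1/4
⇒ 3j(1 2 3; 0 0 0)² = 3/35, sgn -1
Racah Σ t=0..0: t=0:+1/8 = 1/8
⇒ 3j(1 2 3; -1 0 1)² = 2/35, sgn +1
4πI² = N·(3j₀)²·(3jₘ)² = 18/35
I = -1·√(0.514286/4π) = -0.20230066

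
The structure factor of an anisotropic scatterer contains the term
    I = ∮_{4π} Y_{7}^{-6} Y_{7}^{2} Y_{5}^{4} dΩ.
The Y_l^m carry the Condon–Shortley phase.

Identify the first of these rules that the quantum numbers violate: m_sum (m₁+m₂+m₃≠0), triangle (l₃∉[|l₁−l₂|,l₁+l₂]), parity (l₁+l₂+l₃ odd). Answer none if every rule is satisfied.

parity

azimuthal sum: -6 + 2 + 4 = 0  ✓
0 ≤ 5 ≤ 14 (triangle on l)  ✓
L = 7 + 7 + 5 = 19 (odd)  ✗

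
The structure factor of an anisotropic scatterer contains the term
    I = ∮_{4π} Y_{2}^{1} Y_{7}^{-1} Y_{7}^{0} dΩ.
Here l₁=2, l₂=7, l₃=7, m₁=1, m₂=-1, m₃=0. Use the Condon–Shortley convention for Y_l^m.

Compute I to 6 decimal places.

Checks pass: Σm=0; 16 even; l₃=7∈[5,9].
(2·2+1)(2·7+1)(2·7+1) = 1125
Δ: 2! 2! 12! / 17! → 1/185640
sum: t=0:+1/2419200 t=1:−1/518400 t=2:+1/2419200 = -1/907200
3j²(2 7 7; 0 0 0) = Δ·Π!·Σ² = 56/3315  (sign +1)
sum: t=0:+1/1036800 t=1:−1/1209600 = 1/7257600
3j²(2 7 7; 1 -1 0) = Δ·Π!·Σ² = 1/2210  (sign -1)
combine: 4πI² = 1125·56/3315·1/2210 = 420/48841
take √, sign -1: I = -0.02615938

-0.026159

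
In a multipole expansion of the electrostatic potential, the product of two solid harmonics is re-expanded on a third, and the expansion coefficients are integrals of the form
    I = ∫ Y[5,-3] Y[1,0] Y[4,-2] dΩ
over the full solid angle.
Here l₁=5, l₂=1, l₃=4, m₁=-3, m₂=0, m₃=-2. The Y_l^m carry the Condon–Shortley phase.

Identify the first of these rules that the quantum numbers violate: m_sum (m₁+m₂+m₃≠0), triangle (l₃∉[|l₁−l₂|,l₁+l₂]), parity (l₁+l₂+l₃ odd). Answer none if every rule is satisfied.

m₁+m₂+m₃ = -3 + 0 − 2 = -5  ✗
triangle: |5−1|=4 ≤ l₃=4 ≤ 5+1=6
parity: l₁+l₂+l₃ = 10 is even

m_sum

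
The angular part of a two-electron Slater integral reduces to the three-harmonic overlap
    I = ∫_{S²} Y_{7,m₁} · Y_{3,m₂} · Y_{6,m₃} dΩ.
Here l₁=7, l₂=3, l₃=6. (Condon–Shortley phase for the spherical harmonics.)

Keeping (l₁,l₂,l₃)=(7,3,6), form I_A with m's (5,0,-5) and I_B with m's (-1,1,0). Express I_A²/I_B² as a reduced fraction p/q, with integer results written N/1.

Same 7,3,6: normalisation and zero-m 3j drop out of the ratio.
A: Δ: 4! 10! 2! / 17! → 1/2042040; sum: t=1:−1/4354560 t=2:+1/14515200 = -1/6220800; 3j²(7 3 6; 5 0 -5) = Δ·Π!·Σ² = 77/4420  (sign +1)
B: Δ: 4! 10! 2! / 17! → 1/2042040; sum: t=2:+1/138240 t=3:−1/86400 t=4:+1/829440 = -13/4147200; 3j²(7 3 6; -1 1 0) = Δ·Π!·Σ² = 13/3740  (sign -1)
I_A²/I_B² = (77/4420)/(13/3740) = 847/169

847/169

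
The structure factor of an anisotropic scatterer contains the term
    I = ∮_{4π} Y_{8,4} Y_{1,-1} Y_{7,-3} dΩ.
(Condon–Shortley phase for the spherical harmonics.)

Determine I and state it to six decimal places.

Checks pass: Σm=0; 16 even; l₃=7∈[7,9].
(2·8+1)(2·1+1)(2·7+1) = 765
Δ: 2! 14! 0! / 17! → 1/2040
sum: t=1:−1/25401600 = -1/25401600
3j²(8 1 7; 0 0 0) = Δ·Π!·Σ² = 8/255  (sign +1)
sum: t=0:+1/174182400 = 1/174182400
3j²(8 1 7; 4 -1 -3) = Δ·Π!·Σ² = 11/340  (sign +1)
combine: 4πI² = 765·8/255·11/340 = 66/85
take √, sign +1: I = 0.24857507

0.248575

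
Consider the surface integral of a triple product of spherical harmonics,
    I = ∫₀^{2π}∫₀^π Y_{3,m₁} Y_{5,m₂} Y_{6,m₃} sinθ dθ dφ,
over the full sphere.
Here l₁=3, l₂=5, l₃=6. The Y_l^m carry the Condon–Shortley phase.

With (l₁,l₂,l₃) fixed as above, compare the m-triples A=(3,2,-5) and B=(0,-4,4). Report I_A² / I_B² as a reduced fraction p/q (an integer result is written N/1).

22/15

l's match ⇒ only the (l;m) 3-j factors differ between A and B.
A: triangle coeff Δ(3,5,6) = 1/675675; Σ_t [0,0]: t=0:+1/241920 = 1/241920; (3j)²=2/91 [(3 5 6; 3 2 -5)], sign=-1
B: triangle coeff Δ(3,5,6) = 1/675675; Σ_t [0,1]: t=0:+1/60480 t=1:−1/161280 = 1/96768; (3j)²=15/1001 [(3 5 6; 0 -4 4)], sign=+1
I_A²/I_B² = (2/91)/(15/1001) = 22/15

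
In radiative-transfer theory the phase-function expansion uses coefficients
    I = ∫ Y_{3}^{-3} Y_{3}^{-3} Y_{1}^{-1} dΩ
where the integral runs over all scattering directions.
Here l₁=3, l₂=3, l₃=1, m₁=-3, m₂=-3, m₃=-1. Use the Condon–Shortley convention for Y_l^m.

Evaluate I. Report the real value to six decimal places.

Σmᵢ = -7 ≠ 0, so the φ-integral vanishes; I = 0

0.000000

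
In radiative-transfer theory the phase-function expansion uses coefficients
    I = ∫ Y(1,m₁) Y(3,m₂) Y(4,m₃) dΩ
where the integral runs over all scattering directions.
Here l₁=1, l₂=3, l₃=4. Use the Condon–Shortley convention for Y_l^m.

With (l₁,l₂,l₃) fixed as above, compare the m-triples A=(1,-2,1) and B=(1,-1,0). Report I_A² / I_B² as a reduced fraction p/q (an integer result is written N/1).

l's match ⇒ only the (l;m) 3-j factors differ between A and B.
A: triangle coeff Δ(1,3,4) = 1/252; Σ_t [0,0]: t=0:+1/240 = 1/240; (3j)²=1/84 [(1 3 4; 1 -2 1)], sign=-1
B: triangle coeff Δ(1,3,4) = 1/252; Σ_t [0,0]: t=0:+1/96 = 1/96; (3j)²=1/42 [(1 3 4; 1 -1 0)], sign=+1
I_A²/I_B² = (1/84)/(1/42) = 1/2

1/2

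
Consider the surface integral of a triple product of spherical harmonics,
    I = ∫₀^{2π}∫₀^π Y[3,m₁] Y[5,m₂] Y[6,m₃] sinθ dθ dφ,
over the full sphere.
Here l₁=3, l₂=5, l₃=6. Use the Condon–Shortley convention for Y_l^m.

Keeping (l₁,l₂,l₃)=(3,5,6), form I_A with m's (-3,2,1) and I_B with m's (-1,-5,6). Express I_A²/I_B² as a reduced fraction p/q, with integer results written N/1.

Same 3,5,6: normalisation and zero-m 3j drop out of the ratio.
A: Δ: 2! 4! 8! / 15! → 1/675675; sum: t=2:+1/34560 = 1/34560; 3j²(3 5 6; -3 2 1) = Δ·Π!·Σ² = 7/429  (sign -1)
B: Δ: 2! 4! 8! / 15! → 1/675675; sum: t=0:+1/1935360 = 1/1935360; 3j²(3 5 6; -1 -5 6) = Δ·Π!·Σ² = 3/91  (sign +1)
I_A²/I_B² = (7/429)/(3/91) = 49/99

49/99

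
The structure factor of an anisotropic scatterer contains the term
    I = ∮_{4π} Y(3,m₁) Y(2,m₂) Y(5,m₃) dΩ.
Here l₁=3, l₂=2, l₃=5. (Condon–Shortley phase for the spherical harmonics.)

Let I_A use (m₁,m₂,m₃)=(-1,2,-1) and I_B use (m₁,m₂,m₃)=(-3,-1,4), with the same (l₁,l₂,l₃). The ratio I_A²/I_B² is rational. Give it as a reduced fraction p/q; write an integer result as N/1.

5/28

l's match ⇒ only the (l;m) 3-j factors differ between A and B.
A: triangle coeff Δ(3,2,5) = 1/2310; Σ_t [0,0]: t=0:+1/1152 = 1/1152; (3j)²=1/154 [(3 2 5; -1 2 -1)], sign=+1
B: triangle coeff Δ(3,2,5) = 1/2310; Σ_t [0,0]: t=0:+1/4320 = 1/4320; (3j)²=2/55 [(3 2 5; -3 -1 4)], sign=-1
I_A²/I_B² = (1/154)/(2/55) = 5/28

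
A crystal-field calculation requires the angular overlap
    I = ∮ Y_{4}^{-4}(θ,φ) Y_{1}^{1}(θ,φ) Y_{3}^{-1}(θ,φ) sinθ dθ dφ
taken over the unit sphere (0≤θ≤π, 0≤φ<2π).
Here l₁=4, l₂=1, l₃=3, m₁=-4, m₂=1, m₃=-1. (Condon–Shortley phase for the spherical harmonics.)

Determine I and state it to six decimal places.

Σmᵢ = -4 ≠ 0, so the φ-integral vanishes; I = 0

0.000000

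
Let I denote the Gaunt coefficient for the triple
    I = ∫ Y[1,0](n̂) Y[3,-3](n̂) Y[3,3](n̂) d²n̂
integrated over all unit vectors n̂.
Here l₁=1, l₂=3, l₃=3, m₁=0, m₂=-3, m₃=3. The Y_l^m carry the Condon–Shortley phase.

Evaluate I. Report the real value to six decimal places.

0.000000

l₁+l₂+l₃=7 is odd: 3j(l;000)=0 ⇒ I=0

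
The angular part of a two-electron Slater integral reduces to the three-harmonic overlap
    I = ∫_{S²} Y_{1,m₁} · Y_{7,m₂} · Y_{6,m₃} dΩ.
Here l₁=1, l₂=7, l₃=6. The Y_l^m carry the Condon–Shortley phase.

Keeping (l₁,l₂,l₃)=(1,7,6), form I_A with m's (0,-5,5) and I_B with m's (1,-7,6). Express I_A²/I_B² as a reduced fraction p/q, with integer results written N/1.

l's match ⇒ only the (l;m) 3-j factors differ between A and B.
A: triangle coeff Δ(1,7,6) = 1/1365; Σ_t [1,1]: t=1:−1/39916800 = -1/39916800; (3j)²=8/455 [(1 7 6; 0 -5 5)], sign=+1
B: triangle coeff Δ(1,7,6) = 1/1365; Σ_t [0,0]: t=0:+1/958003200 = 1/958003200; (3j)²=1/15 [(1 7 6; 1 -7 6)], sign=+1
I_A²/I_B² = (8/455)/(1/15) = 24/91

24/91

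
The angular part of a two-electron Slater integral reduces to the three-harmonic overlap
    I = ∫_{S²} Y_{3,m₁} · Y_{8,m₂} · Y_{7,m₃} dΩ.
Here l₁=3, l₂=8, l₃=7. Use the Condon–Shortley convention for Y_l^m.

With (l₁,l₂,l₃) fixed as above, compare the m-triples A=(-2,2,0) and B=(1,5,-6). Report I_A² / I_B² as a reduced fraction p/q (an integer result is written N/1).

l's match ⇒ only the (l;m) 3-j factors differ between A and B.
A: triangle coeff Δ(3,8,7) = 1/5290740; Σ_t [3,4]: t=3:−1/7257600 t=4:+1/12441600 = -1/17418240; (3j)²=125/25194 [(3 8 7; -2 2 0)], sign=+1
B: triangle coeff Δ(3,8,7) = 1/5290740; Σ_t [1,2]: t=1:−1/2874009600 t=2:+1/319334400 = 1/359251200; (3j)²=1664/101745 [(3 8 7; 1 5 -6)], sign=-1
I_A²/I_B² = (125/25194)/(1664/101745) = 13125/43264

13125/43264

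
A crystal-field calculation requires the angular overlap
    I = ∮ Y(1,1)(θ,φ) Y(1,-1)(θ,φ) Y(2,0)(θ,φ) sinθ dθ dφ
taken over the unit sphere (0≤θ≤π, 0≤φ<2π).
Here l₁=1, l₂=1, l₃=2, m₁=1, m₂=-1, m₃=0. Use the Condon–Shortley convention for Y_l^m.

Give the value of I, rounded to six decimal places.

Checks pass: Σm=0; 4 even; l₃=2∈[0,2].
(2·1+1)(2·1+1)(2·2+1) = 45
Δ: 0! 2! 2! / 5! → 1/30
sum: t=0:+1/1 = 1/1
3j²(1 1 2; 0 0 0) = Δ·Π!·Σ² = 2/15  (sign +1)
sum: t=0:+1/4 = 1/4
3j²(1 1 2; 1 -1 0) = Δ·Π!·Σ² = 1/30  (sign +1)
combine: 4πI² = 45·2/15·1/30 = 1/5
take √, sign +1: I = 0.12615663

0.126157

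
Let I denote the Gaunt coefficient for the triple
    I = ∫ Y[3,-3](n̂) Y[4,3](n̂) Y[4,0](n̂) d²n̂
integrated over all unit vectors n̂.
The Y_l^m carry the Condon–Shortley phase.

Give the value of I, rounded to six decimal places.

0.000000

L=11 odd ⇒ parity kills the (l;000) factor ⇒ I = 0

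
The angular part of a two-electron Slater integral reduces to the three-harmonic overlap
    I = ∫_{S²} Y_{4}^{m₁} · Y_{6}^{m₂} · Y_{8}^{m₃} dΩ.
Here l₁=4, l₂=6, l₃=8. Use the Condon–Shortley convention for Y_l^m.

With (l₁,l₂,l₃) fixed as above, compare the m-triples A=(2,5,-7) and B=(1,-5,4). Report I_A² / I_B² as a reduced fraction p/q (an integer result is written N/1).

l's match ⇒ only the (l;m) 3-j factors differ between A and B.
A: triangle coeff Δ(4,6,8) = 1/23279256; Σ_t [1,2]: t=1:−1/435456000 t=2:+1/522547200 = -1/2612736000; (3j)²=11/23256 [(4 6 8; 2 5 -7)], sign=+1
B: triangle coeff Δ(4,6,8) = 1/23279256; Σ_t [0,1]: t=0:+1/26127360 t=1:−1/174182400 = 17/522547200; (3j)²=935/62244 [(4 6 8; 1 -5 4)], sign=+1
I_A²/I_B² = (11/23256)/(935/62244) = 91/2890

91/2890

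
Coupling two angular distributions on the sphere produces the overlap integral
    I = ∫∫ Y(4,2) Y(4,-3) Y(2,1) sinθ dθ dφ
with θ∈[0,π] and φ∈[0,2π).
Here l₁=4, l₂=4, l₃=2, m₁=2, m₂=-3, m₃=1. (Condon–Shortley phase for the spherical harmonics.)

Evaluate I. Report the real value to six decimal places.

-0.187702

Rules hold: Σm=0, L=10 even, 0≤2≤8.
N = 9·9·5 = 405
Δ = 6!·2!·2!/11! = 1/13860
Racah Σ t=2..4: t=2:+1/192 t=3:−1/36 t=4:+1/192 = -5/288
⇒ 3j(4 4 2; 0 0 0)² = 20/693, sgn -1
Racah Σ t=0..1: t=0:+1/1440 t=1:−1/240 = -1/288
⇒ 3j(4 4 2; 2 -3 1)² = 5/132, sgn +1
4πI² = N·(3j₀)²·(3jₘ)² = 375/847
I = -1·√(0.442739/4π) = -0.18770204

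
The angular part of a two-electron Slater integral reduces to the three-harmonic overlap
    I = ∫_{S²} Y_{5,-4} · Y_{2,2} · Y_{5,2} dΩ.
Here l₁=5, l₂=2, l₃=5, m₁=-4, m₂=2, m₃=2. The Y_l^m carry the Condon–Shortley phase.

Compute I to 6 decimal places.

m-sum 0 ✓  L=12 even ✓  3≤5≤7 ✓
Π(2lᵢ+1) = 11×5×11 = 605
triangle coeff Δ(5,2,5) = 1/38610
Σ_t [0,2]: t=0:+1/2880 t=1:−1/576 t=2:+1/2880 = -1/960
(3j)²=10/429 [(5 2 5; 0 0 0)], sign=+1
Σ_t [2,2]: t=2:+1/20160 = 1/20160
(3j)²=12/715 [(5 2 5; -4 2 2)], sign=-1
⇒ 4πI² = 40/169
I = (-1)√(40/169/(4π)) = -0.13724032

-0.137240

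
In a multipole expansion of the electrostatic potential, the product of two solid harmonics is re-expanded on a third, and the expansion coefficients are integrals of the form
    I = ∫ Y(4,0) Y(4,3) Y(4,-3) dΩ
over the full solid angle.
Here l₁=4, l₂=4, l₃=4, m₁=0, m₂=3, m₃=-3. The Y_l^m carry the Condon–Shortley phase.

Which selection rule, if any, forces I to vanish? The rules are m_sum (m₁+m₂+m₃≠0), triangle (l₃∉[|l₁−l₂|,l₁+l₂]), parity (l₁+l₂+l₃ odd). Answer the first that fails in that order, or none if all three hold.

none

Σmᵢ = 0  ✓
l₃∈[|l₁−l₂|,l₁+l₂]=[0,8], have l₃=4  ✓
Σlᵢ = 12 ⇒ even  ✓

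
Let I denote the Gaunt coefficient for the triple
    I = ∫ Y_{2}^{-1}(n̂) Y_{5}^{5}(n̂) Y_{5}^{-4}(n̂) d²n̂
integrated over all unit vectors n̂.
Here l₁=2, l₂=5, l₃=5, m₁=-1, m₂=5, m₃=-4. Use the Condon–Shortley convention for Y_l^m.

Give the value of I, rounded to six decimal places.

Checks pass: Σm=0; 12 even; l₃=5∈[3,7].
(2·2+1)(2·5+1)(2·5+1) = 605
Δ: 2! 2! 8! / 13! → 1/38610
sum: t=0:+1/2880 t=1:−1/576 t=2:+1/2880 = -1/960
3j²(2 5 5; 0 0 0) = Δ·Π!·Σ² = 10/429  (sign +1)
sum: t=2:+1/80640 = 1/80640
3j²(2 5 5; -1 5 -4) = Δ·Π!·Σ² = 9/286  (sign -1)
combine: 4πI² = 605·10/429·9/286 = 75/169
take √, sign -1: I = -0.18792404

-0.187924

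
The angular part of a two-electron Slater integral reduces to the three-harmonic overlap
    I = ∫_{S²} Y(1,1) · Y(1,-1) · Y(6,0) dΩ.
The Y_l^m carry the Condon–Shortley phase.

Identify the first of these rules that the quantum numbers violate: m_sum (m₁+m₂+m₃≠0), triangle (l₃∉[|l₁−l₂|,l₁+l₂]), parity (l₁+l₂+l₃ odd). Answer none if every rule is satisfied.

triangle

azimuthal sum: 1 − 1 + 0 = 0  ✓
0 ≤ 6 ≤ 2 (triangle on l)  ✗
L = 1 + 1 + 6 = 8 (even)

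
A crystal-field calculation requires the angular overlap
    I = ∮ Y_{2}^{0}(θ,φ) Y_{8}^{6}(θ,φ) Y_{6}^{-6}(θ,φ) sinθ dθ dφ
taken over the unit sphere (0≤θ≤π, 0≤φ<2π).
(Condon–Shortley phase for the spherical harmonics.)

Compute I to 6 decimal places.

m-sum 0 ✓  L=16 even ✓  6≤6≤10 ✓
Π(2lᵢ+1) = 5×17×13 = 1105
triangle coeff Δ(2,8,6) = 1/30940
Σ_t [2,2]: t=2:+1/2073600 = 1/2073600
(3j)²=28/1105 [(2 8 6; 0 0 0)], sign=+1
Σ_t [2,2]: t=2:+1/1916006400 = 1/1916006400
(3j)²=1/340 [(2 8 6; 0 6 -6)], sign=+1
⇒ 4πI² = 7/85
I = (+1)√(7/85/(4π)) = 0.08095331

0.080953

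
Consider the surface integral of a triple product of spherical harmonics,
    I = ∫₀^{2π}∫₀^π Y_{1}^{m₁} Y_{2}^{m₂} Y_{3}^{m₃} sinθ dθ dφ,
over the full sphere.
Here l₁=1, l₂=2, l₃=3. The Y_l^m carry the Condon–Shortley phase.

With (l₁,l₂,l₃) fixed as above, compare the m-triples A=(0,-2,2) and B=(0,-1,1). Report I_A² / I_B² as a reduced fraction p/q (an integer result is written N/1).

5/8

l's match ⇒ only the (l;m) 3-j factors differ between A and B.
A: triangle coeff Δ(1,2,3) = 1/105; Σ_t [0,0]: t=0:+1/24 = 1/24; (3j)²=1/21 [(1 2 3; 0 -2 2)], sign=-1
B: triangle coeff Δ(1,2,3) = 1/105; Σ_t [0,0]: t=0:+1/6 = 1/6; (3j)²=8/105 [(1 2 3; 0 -1 1)], sign=+1
I_A²/I_B² = (1/21)/(8/105) = 5/8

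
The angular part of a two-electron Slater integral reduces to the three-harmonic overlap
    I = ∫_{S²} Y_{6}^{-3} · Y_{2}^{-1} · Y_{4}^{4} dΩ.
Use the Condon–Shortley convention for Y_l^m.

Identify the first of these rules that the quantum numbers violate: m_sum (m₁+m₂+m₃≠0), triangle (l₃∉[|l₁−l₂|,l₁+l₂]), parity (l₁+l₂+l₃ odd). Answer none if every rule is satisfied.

azimuthal sum: -3 − 1 + 4 = 0  ✓
4 ≤ 4 ≤ 8 (triangle on l)  ✓
L = 6 + 2 + 4 = 12 (even)  ✓

none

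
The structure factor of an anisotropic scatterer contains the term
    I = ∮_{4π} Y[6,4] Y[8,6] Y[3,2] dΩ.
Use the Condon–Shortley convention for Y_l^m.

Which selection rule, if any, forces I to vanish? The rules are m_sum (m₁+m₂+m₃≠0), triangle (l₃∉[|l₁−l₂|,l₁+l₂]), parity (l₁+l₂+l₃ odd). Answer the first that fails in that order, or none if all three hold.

m_sum

Σmᵢ = 12  ✗
l₃∈[|l₁−l₂|,l₁+l₂]=[2,14], have l₃=3
Σlᵢ = 17 ⇒ odd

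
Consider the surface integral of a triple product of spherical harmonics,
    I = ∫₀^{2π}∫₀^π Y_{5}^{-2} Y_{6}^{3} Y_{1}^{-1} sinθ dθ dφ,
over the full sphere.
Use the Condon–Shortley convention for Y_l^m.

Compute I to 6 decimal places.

-0.245154

Rules hold: Σm=0, L=12 even, 1≤1≤11.
N = 11·13·3 = 429
Δ = 10!·0!·2!/13! = 1/858
Racah Σ t=5..5: t=5:−1/14400 = -1/14400
⇒ 3j(5 6 1; 0 0 0)² = 6/143, sgn +1
Racah Σ t=7..7: t=7:−1/60480 = -1/60480
⇒ 3j(5 6 1; -2 3 -1)² = 6/143, sgn -1
4πI² = N·(3j₀)²·(3jₘ)² = 108/143
I = -1·√(0.755245/4π) = -0.24515397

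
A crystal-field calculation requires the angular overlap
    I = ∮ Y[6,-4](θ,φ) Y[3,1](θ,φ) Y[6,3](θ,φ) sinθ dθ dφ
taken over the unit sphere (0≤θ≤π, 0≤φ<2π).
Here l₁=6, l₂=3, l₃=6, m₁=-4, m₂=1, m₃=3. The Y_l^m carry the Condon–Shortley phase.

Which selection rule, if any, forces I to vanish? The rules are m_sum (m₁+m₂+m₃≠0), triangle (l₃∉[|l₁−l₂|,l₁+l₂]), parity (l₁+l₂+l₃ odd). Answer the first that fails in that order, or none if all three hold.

m₁+m₂+m₃ = -4 + 1 + 3 = 0  ✓
triangle: |6−3|=3 ≤ l₃=6 ≤ 6+3=9  ✓
parity: l₁+l₂+l₃ = 15 is odd  ✗

parity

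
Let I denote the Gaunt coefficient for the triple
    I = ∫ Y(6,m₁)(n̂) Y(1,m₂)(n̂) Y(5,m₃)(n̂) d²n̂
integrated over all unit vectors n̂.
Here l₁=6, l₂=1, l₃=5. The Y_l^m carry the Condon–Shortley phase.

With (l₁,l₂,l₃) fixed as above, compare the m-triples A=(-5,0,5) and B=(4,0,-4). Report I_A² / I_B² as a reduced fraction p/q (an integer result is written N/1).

Shared (l₁,l₂,l₃)=(6,1,5): N and (l;000)² cancel in I_A²/I_B².
A: Δ = 2!·10!·0!/13! = 1/858; Racah Σ t=1..1: t=1:−1/3628800 = -1/3628800; ⇒ 3j(6 1 5; -5 0 5)² = 1/78, sgn -1
B: Δ = 2!·10!·0!/13! = 1/858; Racah Σ t=1..1: t=1:−1/362880 = -1/362880; ⇒ 3j(6 1 5; 4 0 -4)² = 10/429, sgn +1
I_A²/I_B² = (1/78)/(10/429) = 11/20

11/20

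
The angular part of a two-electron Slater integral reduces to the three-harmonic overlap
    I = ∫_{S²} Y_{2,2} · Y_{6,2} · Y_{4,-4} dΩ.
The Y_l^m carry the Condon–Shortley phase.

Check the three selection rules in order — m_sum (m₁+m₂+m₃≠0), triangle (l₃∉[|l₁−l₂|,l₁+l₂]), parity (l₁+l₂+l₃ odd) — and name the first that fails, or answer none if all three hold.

none

m₁+m₂+m₃ = 2 + 2 − 4 = 0  ✓
triangle: |2−6|=4 ≤ l₃=4 ≤ 2+6=8  ✓
parity: l₁+l₂+l₃ = 12 is even  ✓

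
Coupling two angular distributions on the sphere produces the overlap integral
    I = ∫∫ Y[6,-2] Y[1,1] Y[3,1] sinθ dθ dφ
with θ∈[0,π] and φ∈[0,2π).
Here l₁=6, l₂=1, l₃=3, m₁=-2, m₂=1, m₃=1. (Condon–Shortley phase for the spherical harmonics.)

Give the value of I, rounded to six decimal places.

l₃=3 ∉ [5,7] — triangle fails ⇒ I = 0

0.000000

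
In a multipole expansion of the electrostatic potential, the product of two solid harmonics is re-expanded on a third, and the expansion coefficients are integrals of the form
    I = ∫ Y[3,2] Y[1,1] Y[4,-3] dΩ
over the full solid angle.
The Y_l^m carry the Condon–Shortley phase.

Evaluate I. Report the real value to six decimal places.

Checks pass: Σm=0; 8 even; l₃=4∈[2,4].
(2·3+1)(2·1+1)(2·4+1) = 189
Δ: 0! 6! 2! / 9! → 1/252
sum: t=0:+1/36 = 1/36
3j²(3 1 4; 0 0 0) = Δ·Π!·Σ² = 4/63  (sign +1)
sum: t=0:+1/240 = 1/240
3j²(3 1 4; 2 1 -3) = Δ·Π!·Σ² = 1/12  (sign -1)
combine: 4πI² = 189·4/63·1/12 = 1/1
take √, sign -1: I = -0.28209479

-0.282095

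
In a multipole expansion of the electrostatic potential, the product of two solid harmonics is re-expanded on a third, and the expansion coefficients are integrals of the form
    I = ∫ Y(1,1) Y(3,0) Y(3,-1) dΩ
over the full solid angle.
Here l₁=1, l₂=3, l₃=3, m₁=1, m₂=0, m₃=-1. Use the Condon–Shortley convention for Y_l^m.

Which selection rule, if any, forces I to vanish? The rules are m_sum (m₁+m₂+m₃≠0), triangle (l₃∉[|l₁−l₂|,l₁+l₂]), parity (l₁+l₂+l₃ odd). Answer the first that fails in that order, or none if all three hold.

parity

Σmᵢ = 0  ✓
l₃∈[|l₁−l₂|,l₁+l₂]=[2,4], have l₃=3  ✓
Σlᵢ = 7 ⇒ odd  ✗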